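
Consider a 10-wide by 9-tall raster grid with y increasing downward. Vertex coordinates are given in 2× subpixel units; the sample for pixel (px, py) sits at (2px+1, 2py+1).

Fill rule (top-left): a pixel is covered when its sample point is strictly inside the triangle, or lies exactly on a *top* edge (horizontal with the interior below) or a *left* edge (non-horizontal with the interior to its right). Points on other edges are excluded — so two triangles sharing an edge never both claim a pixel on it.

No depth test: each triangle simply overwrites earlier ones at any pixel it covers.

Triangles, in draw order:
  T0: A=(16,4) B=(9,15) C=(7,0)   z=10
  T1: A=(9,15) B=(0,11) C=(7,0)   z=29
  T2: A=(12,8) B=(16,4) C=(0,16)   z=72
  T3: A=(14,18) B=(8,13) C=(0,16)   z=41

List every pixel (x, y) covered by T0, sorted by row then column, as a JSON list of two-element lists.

T0:
  2·area = 127
  edge (16, 4)→(9, 15): d=(-7,11) right/bottom  bias=-1
  edge (9, 15)→(7, 0): d=(-2,-15) top-left  bias=+0
  edge (7, 0)→(16, 4): d=(9,4) right/bottom  bias=-1
    (4,0)@(9, 1): e=[98,28,1] → █
    (5,0)@(11, 1): e=[76,58,-7] → ·
    (4,1)@(9, 3): e=[84,24,19] → █
    (5,1)@(11, 3): e=[62,54,11] → █
    (6,1)@(13, 3): e=[40,84,3] → █
    (7,1)@(15, 3): e=[18,114,-5] → ·
    (4,2)@(9, 5): e=[70,20,37] → █
    (7,2)@(15, 5): e=[4,110,13] → █
    (8,2)@(17, 5): e=[-18,140,5] → ·
    (4,3)@(9, 7): e=[56,16,55] → █
    (7,3)@(15, 7): e=[-10,106,31] → ·
    (4,4)@(9, 9): e=[42,12,73] → █
    (4,7)@(9, 15): e=[0,0,127] → ·  [on edge]
  covered (16 px):
    · · · · █ · · · · ·
    · · · · █ █ █ · · ·
    · · · · █ █ █ █ · ·
    · · · · █ █ █ · · ·
    · · · · █ █ · · · ·
    · · · · █ █ · · · ·
    · · · · █ · · · · ·
    · · · · · · · · · ·
    · · · · · · · · · ·
T1:
  2·area = 127
  edge (9, 15)→(0, 11): d=(-9,-4) top-left  bias=+0
  edge (0, 11)→(7, 0): d=(7,-11) top-left  bias=+0
  edge (7, 0)→(9, 15): d=(2,15) right/bottom  bias=-1
    (3,0)@(7, 1): e=[118,7,2] → █
    (4,0)@(9, 1): e=[126,29,-28] → ·
    (3,1)@(7, 3): e=[100,21,6] → █
    (4,1)@(9, 3): e=[108,43,-24] → ·
    (2,2)@(5, 5): e=[74,13,40] → █
    (4,2)@(9, 5): e=[90,57,-20] → ·
    (1,3)@(3, 7): e=[48,5,74] → █
    (4,3)@(9, 7): e=[72,71,-16] → ·
    (1,4)@(3, 9): e=[30,19,78] → █
    (4,4)@(9, 9): e=[54,85,-12] → ·
    (0,5)@(1, 11): e=[4,11,112] → █
    (4,5)@(9, 11): e=[36,99,-8] → ·
    (4,7)@(9, 15): e=[0,127,0] → ·  [on edge]
  covered (16 px):
    · · · █ · · · · · ·
    · · · █ · · · · · ·
    · · █ █ · · · · · ·
    · █ █ █ · · · · · ·
    · █ █ █ · · · · · ·
    █ █ █ █ · · · · · ·
    · · █ █ · · · · · ·
    · · · · · · · · · ·
    · · · · · · · · · ·
T2:
  2·area = 16  (B↔C swapped to make it positive)
  edge (12, 8)→(0, 16): d=(-12,8) right/bottom  bias=-1
  edge (0, 16)→(16, 4): d=(16,-12) top-left  bias=+0
  edge (16, 4)→(12, 8): d=(-4,4) right/bottom  bias=-1
    (9,0)@(19, 1): e=[28,-12,0] → ·  [on edge]
    (8,1)@(17, 3): e=[20,-4,0] → ·  [on edge]
    (7,2)@(15, 5): e=[12,4,0] → ·  [on edge]
    (6,3)@(13, 7): e=[4,12,0] → ·  [on edge]
    (5,4)@(11, 9): e=[-4,20,0] → ·  [on edge]
    (3,5)@(7, 11): e=[4,4,8] → █
    (4,5)@(9, 11): e=[-12,28,0] → ·  [on edge]
    (3,6)@(7, 13): e=[-20,36,0] → ·  [on edge]
    (2,7)@(5, 15): e=[-28,44,0] → ·  [on edge]
    (1,8)@(3, 17): e=[-36,52,0] → ·  [on edge]
  covered (1 px):
    · · · · · · · · · ·
    · · · · · · · · · ·
    · · · · · · · · · ·
    · · · · · · · · · ·
    · · · · · · · · · ·
    · · · █ · · · · · ·
    · · · · · · · · · ·
    · · · · · · · · · ·
    · · · · · · · · · ·
T3:
  2·area = 58  (B↔C swapped to make it positive)
  edge (14, 18)→(0, 16): d=(-14,-2) top-left  bias=+0
  edge (0, 16)→(8, 13): d=(8,-3) top-left  bias=+0
  edge (8, 13)→(14, 18): d=(6,5) right/bottom  bias=-1
    (1,7)@(3, 15): e=[20,1,37] → █
    (2,7)@(5, 15): e=[24,7,27] → █
    (3,7)@(7, 15): e=[28,13,17] → █
    (4,7)@(9, 15): e=[32,19,7] → █
    (5,7)@(11, 15): e=[36,25,-3] → ·
    (1,8)@(3, 17): e=[-8,17,49] → ·
    (2,8)@(5, 17): e=[-4,23,39] → ·
    (3,8)@(7, 17): e=[0,29,29] → █  [on edge]
    (5,8)@(11, 17): e=[8,41,9] → █
    (6,8)@(13, 17): e=[12,47,-1] → ·
  covered (7 px):
    · · · · · · · · · ·
    · · · · · · · · · ·
    · · · · · · · · · ·
    · · · · · · · · · ·
    · · · · · · · · · ·
    · · · · · · · · · ·
    · · · · · · · · · ·
    · █ █ █ █ · · · · ·
    · · · █ █ █ · · · ·

Final: [[4,0],[4,1],[5,1],[6,1],[4,2],[5,2],[6,2],[7,2],[4,3],[5,3],[6,3],[4,4],[5,4],[4,5],[5,5],[4,6]]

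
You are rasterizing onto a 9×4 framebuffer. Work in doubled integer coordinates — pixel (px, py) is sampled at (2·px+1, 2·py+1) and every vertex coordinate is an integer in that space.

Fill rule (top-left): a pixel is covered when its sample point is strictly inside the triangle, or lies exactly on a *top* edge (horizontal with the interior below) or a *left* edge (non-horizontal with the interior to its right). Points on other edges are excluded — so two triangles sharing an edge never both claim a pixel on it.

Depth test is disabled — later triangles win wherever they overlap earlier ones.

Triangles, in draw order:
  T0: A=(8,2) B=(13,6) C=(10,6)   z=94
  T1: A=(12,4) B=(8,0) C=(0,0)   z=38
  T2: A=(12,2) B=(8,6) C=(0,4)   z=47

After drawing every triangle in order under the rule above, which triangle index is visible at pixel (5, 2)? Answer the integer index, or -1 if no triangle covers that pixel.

T0:
  2·area = 12
  edge (8, 2)→(13, 6): d=(5,4) right/bottom  bias=-1
  edge (13, 6)→(10, 6): d=(-3,0) right/bottom  bias=-1
  edge (10, 6)→(8, 2): d=(-2,-4) top-left  bias=+0
    (4,1)@(9, 3): e=[1,9,2] → X
    (5,1)@(11, 3): e=[-7,9,10] → .
    (4,2)@(9, 5): e=[11,3,-2] → .
    (5,2)@(11, 5): e=[3,3,6] → X
    (6,2)@(13, 5): e=[-5,3,14] → .
    (5,3)@(11, 7): e=[13,-3,2] → .
  covered (2 px):
    . . . . . . . . .
    . . . . X . . . .
    . . . . . X . . .
    . . . . . . . . .
T1:
  2·area = 32  (B↔C swapped to make it positive)
  edge (12, 4)→(0, 0): d=(-12,-4) top-left  bias=+0
  edge (0, 0)→(8, 0): d=(8,0) top-left  bias=+0
  edge (8, 0)→(12, 4): d=(4,4) right/bottom  bias=-1
    (1,0)@(3, 1): e=[0,8,24] → X  [on edge]
    (2,0)@(5, 1): e=[8,8,16] → X
    (3,0)@(7, 1): e=[16,8,8] → X
    (4,0)@(9, 1): e=[24,8,0] → .  [on edge]
    (1,1)@(3, 3): e=[-24,24,32] → .
    (2,1)@(5, 3): e=[-16,24,24] → .
    (3,1)@(7, 3): e=[-8,24,16] → .
    (4,1)@(9, 3): e=[0,24,8] → X  [on edge]
    (5,1)@(11, 3): e=[8,24,0] → .  [on edge]
    (4,2)@(9, 5): e=[-24,40,16] → .
    (6,2)@(13, 5): e=[-8,40,0] → .  [on edge]
    (7,2)@(15, 5): e=[0,40,-8] → .  [on edge]
    (7,3)@(15, 7): e=[-24,56,0] → .  [on edge]
  covered (4 px):
    . X X X . . . . .
    . . . . X . . . .
    . . . . . . . . .
    . . . . . . . . .
T2:
  2·area = 40
  edge (12, 2)→(8, 6): d=(-4,4) right/bottom  bias=-1
  edge (8, 6)→(0, 4): d=(-8,-2) top-left  bias=+0
  edge (0, 4)→(12, 2): d=(12,-2) top-left  bias=+0
    (6,0)@(13, 1): e=[0,50,-10] → .  [on edge]
    (3,1)@(7, 3): e=[16,22,2] → X
    (4,1)@(9, 3): e=[8,26,6] → X
    (5,1)@(11, 3): e=[0,30,10] → .  [on edge]
    (2,2)@(5, 5): e=[16,2,22] → X
    (4,2)@(9, 5): e=[0,10,30] → .  [on edge]
    (2,3)@(5, 7): e=[8,-14,46] → .
    (3,3)@(7, 7): e=[0,-10,50] → .  [on edge]
  covered (4 px):
    . . . . . . . . .
    . . . X X . . . .
    . . X X . . . . .
    . . . . . . . . .

Z-buffer (winner per pixel, '.' = empty):
  . 1 1 1 . . . . .
  . . . 2 2 . . . .
  . . 2 2 . 0 . . .
  . . . . . . . . .

Result: 0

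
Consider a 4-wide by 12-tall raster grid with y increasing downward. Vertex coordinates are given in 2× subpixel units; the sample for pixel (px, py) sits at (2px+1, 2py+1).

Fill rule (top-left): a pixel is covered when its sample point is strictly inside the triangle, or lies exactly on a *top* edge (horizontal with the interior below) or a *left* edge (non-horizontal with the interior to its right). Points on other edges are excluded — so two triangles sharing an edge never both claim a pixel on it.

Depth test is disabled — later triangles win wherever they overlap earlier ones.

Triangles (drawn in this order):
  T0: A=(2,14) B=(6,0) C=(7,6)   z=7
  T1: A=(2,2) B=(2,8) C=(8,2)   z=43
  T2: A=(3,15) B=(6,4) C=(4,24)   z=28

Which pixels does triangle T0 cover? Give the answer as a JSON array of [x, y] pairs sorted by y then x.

T0:
  2·area = 38
  edge (2, 14)→(6, 0): d=(4,-14) top-left  bias=+0
  edge (6, 0)→(7, 6): d=(1,6) right/bottom  bias=-1
  edge (7, 6)→(2, 14): d=(-5,8) right/bottom  bias=-1
    (2,2)@(5, 5): e=[6,11,21] → #
    (3,2)@(7, 5): e=[34,-1,5] → ·
    (2,3)@(5, 7): e=[14,13,11] → #
    (3,3)@(7, 7): e=[42,1,-5] → ·
    (2,4)@(5, 9): e=[22,15,1] → #
    (3,4)@(7, 9): e=[50,3,-15] → ·
    (1,5)@(3, 11): e=[2,29,7] → #
    (2,5)@(5, 11): e=[30,17,-9] → ·
    (1,6)@(3, 13): e=[10,31,-3] → ·
  covered (4 px):
    · · · ·
    · · · ·
    · · # ·
    · · # ·
    · · # ·
    · # · ·
    · · · ·
    · · · ·
    · · · ·
    · · · ·
    · · · ·
    · · · ·
T1:
  2·area = 36  (B↔C swapped to make it positive)
  edge (2, 2)→(8, 2): d=(6,0) top-left  bias=+0
  edge (8, 2)→(2, 8): d=(-6,6) right/bottom  bias=-1
  edge (2, 8)→(2, 2): d=(0,-6) top-left  bias=+0
    (1,1)@(3, 3): e=[6,24,6] → #
    (2,1)@(5, 3): e=[6,12,18] → #
    (3,1)@(7, 3): e=[6,0,30] → ·  [on edge]
    (1,2)@(3, 5): e=[18,12,6] → #
    (2,2)@(5, 5): e=[18,0,18] → ·  [on edge]
    (1,3)@(3, 7): e=[30,0,6] → ·  [on edge]
    (0,4)@(1, 9): e=[42,0,-6] → ·  [on edge]
  covered (3 px):
    · · · ·
    · # # ·
    · # · ·
    · · · ·
    · · · ·
    · · · ·
    · · · ·
    · · · ·
    · · · ·
    · · · ·
    · · · ·
    · · · ·
T2:
  2·area = 38
  edge (3, 15)→(6, 4): d=(3,-11) top-left  bias=+0
  edge (6, 4)→(4, 24): d=(-2,20) right/bottom  bias=-1
  edge (4, 24)→(3, 15): d=(-1,-9) top-left  bias=+0
    (2,4)@(5, 9): e=[4,10,24] → #
    (3,4)@(7, 9): e=[26,-30,42] → ·
    (2,5)@(5, 11): e=[10,6,22] → #
    (3,5)@(7, 11): e=[32,-34,40] → ·
    (2,6)@(5, 13): e=[16,2,20] → #
    (3,6)@(7, 13): e=[38,-38,38] → ·
    (1,7)@(3, 15): e=[0,38,0] → #  [on edge]
    (2,7)@(5, 15): e=[22,-2,18] → ·
    (1,8)@(3, 17): e=[6,34,-2] → ·
  covered (4 px):
    · · · ·
    · · · ·
    · · · ·
    · · · ·
    · · # ·
    · · # ·
    · · # ·
    · # · ·
    · · · ·
    · · · ·
    · · · ·
    · · · ·

Result: [[2,2],[2,3],[2,4],[1,5]]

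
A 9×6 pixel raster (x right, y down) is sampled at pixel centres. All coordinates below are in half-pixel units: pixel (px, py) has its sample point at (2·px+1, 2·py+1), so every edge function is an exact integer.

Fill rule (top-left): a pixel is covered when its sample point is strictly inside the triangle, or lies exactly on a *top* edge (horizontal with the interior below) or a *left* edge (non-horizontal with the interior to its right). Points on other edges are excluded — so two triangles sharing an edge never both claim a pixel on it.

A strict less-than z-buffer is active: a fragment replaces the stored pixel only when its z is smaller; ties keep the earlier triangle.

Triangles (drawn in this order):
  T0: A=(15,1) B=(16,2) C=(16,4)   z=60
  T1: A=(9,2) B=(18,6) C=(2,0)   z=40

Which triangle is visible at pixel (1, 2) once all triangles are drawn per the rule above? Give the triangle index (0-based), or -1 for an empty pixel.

T0:
  2·area = 2
  edge (15, 1)→(16, 2): d=(1,1) right/bottom  bias=-1
  edge (16, 2)→(16, 4): d=(0,2) right/bottom  bias=-1
  edge (16, 4)→(15, 1): d=(-1,-3) top-left  bias=+0
    (7,0)@(15, 1): e=[0,2,0] → ·  [on edge]
    (8,1)@(17, 3): e=[0,-2,4] → ·  [on edge]
    (8,3)@(17, 7): e=[4,-2,0] → ·  [on edge]
  covered (0 px):
    · · · · · · · · ·
    · · · · · · · · ·
    · · · · · · · · ·
    · · · · · · · · ·
    · · · · · · · · ·
    · · · · · · · · ·
T1:
  2·area = 10
  edge (9, 2)→(18, 6): d=(9,4) right/bottom  bias=-1
  edge (18, 6)→(2, 0): d=(-16,-6) top-left  bias=+0
  edge (2, 0)→(9, 2): d=(7,2) right/bottom  bias=-1
    (2,0)@(5, 1): e=[7,2,1] → #
    (3,0)@(7, 1): e=[-1,14,-3] → ·
    (2,1)@(5, 3): e=[25,-30,15] → ·
    (5,1)@(11, 3): e=[1,6,3] → #
    (6,1)@(13, 3): e=[-7,18,-1] → ·
    (5,2)@(11, 5): e=[19,-26,17] → ·
  covered (2 px):
    · · # · · · · · ·
    · · · · · # · · ·
    · · · · · · · · ·
    · · · · · · · · ·
    · · · · · · · · ·
    · · · · · · · · ·

Z-buffer (winner per pixel, '.' = empty):
  . . 1 . . . . . .
  . . . . . 1 . . .
  . . . . . . . . .
  . . . . . . . . .
  . . . . . . . . .
  . . . . . . . . .

Result: -1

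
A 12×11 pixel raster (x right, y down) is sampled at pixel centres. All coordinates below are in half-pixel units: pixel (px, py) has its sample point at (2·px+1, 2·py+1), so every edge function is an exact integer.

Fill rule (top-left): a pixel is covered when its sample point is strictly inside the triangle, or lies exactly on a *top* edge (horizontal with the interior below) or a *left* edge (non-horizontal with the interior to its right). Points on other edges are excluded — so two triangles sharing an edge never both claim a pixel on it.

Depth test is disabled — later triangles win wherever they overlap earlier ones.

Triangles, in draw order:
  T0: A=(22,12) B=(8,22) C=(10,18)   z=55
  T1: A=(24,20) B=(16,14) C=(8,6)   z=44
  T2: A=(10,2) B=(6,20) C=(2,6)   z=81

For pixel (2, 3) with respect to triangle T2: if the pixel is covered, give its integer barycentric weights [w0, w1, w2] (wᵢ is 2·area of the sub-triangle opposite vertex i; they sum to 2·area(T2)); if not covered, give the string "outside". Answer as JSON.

T0:
  2·area = 36
  edge (22, 12)→(8, 22): d=(-14,10) right/bottom  bias=-1
  edge (8, 22)→(10, 18): d=(2,-4) top-left  bias=+0
  edge (10, 18)→(22, 12): d=(12,-6) top-left  bias=+0
    (8,7)@(17, 15): e=[8,22,6] → █
    (9,7)@(19, 15): e=[-12,30,18] → ·
    (6,8)@(13, 17): e=[20,10,6] → █
    (7,8)@(15, 17): e=[0,18,18] → ·  [on edge]
    (8,8)@(17, 17): e=[-20,26,30] → ·
    (5,9)@(11, 19): e=[12,6,18] → █
    (6,9)@(13, 19): e=[-8,14,30] → ·
    (4,10)@(9, 21): e=[4,2,30] → █
    (5,10)@(11, 21): e=[-16,10,42] → ·
  covered (4 px):
    · · · · · · · · · · · ·
    · · · · · · · · · · · ·
    · · · · · · · · · · · ·
    · · · · · · · · · · · ·
    · · · · · · · · · · · ·
    · · · · · · · · · · · ·
    · · · · · · · · · · · ·
    · · · · · · · · █ · · ·
    · · · · · · █ · · · · ·
    · · · · · █ · · · · · ·
    · · · · █ · · · · · · ·
T1:
  2·area = 16
  edge (24, 20)→(16, 14): d=(-8,-6) top-left  bias=+0
  edge (16, 14)→(8, 6): d=(-8,-8) top-left  bias=+0
  edge (8, 6)→(24, 20): d=(16,14) right/bottom  bias=-1
    (1,0)@(3, 1): e=[26,0,-10] → ·  [on edge]
    (2,1)@(5, 3): e=[22,0,-6] → ·  [on edge]
    (3,2)@(7, 5): e=[18,0,-2] → ·  [on edge]
    (4,3)@(9, 7): e=[14,0,2] → █  [on edge]
    (5,3)@(11, 7): e=[26,16,-26] → ·
    (4,4)@(9, 9): e=[-2,-16,34] → ·
    (5,4)@(11, 9): e=[10,0,6] → █  [on edge]
    (6,4)@(13, 9): e=[22,16,-22] → ·
    (5,5)@(11, 11): e=[-6,-16,38] → ·
    (6,5)@(13, 11): e=[6,0,10] → █  [on edge]
    (7,5)@(15, 11): e=[18,16,-18] → ·
    (6,6)@(13, 13): e=[-10,-16,42] → ·
    (7,6)@(15, 13): e=[2,0,14] → █  [on edge]
    (8,7)@(17, 15): e=[-2,0,18] → ·  [on edge]
    (9,8)@(19, 17): e=[-6,0,22] → ·  [on edge]
    (10,9)@(21, 19): e=[-10,0,26] → ·  [on edge]
    (11,10)@(23, 21): e=[-14,0,30] → ·  [on edge]
  covered (4 px):
    · · · · · · · · · · · ·
    · · · · · · · · · · · ·
    · · · · · · · · · · · ·
    · · · · █ · · · · · · ·
    · · · · · █ · · · · · ·
    · · · · · · █ · · · · ·
    · · · · · · · █ · · · ·
    · · · · · · · · · · · ·
    · · · · · · · · · · · ·
    · · · · · · · · · · · ·
    · · · · · · · · · · · ·
T2:
  2·area = 128
  edge (10, 2)→(6, 20): d=(-4,18) right/bottom  bias=-1
  edge (6, 20)→(2, 6): d=(-4,-14) top-left  bias=+0
  edge (2, 6)→(10, 2): d=(8,-4) top-left  bias=+0
    (4,1)@(9, 3): e=[14,110,4] → █
    (5,1)@(11, 3): e=[-22,138,12] → ·
    (2,2)@(5, 5): e=[78,46,4] → █
    (3,2)@(7, 5): e=[42,74,12] → █
    (5,2)@(11, 5): e=[-30,130,28] → ·
    (1,3)@(3, 7): e=[106,10,12] → █
    (4,3)@(9, 7): e=[-2,94,36] → ·
    (1,4)@(3, 9): e=[98,2,28] → █
    (4,4)@(9, 9): e=[-10,86,52] → ·
    (1,5)@(3, 11): e=[90,-6,44] → ·
    (2,5)@(5, 11): e=[54,22,52] → █
    (4,5)@(9, 11): e=[-18,78,68] → ·
  covered (16 px):
    · · · · · · · · · · · ·
    · · · · █ · · · · · · ·
    · · █ █ █ · · · · · · ·
    · █ █ █ · · · · · · · ·
    · █ █ █ · · · · · · · ·
    · · █ █ · · · · · · · ·
    · · █ █ · · · · · · · ·
    · · █ █ · · · · · · · ·
    · · · · · · · · · · · ·
    · · · · · · · · · · · ·
    · · · · · · · · · · · ·

Final: [38,20,70]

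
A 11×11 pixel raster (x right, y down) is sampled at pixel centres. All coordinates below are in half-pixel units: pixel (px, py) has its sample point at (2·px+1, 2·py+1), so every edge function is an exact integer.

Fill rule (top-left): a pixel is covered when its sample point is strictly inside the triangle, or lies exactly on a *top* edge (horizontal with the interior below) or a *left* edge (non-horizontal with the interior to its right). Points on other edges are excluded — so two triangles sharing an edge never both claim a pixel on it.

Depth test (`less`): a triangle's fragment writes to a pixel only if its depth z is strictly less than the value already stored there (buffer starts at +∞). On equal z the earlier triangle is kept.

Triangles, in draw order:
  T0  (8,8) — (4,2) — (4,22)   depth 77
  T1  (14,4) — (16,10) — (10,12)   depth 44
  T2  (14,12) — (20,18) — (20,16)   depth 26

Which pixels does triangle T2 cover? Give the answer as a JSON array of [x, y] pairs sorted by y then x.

T0:
  2·area = 80  (B↔C swapped to make it positive)
  edge (8, 8)→(4, 22): d=(-4,14) right/bottom  bias=-1
  edge (4, 22)→(4, 2): d=(0,-20) top-left  bias=+0
  edge (4, 2)→(8, 8): d=(4,6) right/bottom  bias=-1
    (2,2)@(5, 5): e=[54,20,6] → X
    (3,2)@(7, 5): e=[26,60,-6] → .
    (2,3)@(5, 7): e=[46,20,14] → X
    (3,3)@(7, 7): e=[18,60,2] → X
    (4,3)@(9, 7): e=[-10,100,-10] → .
    (2,4)@(5, 9): e=[38,20,22] → X
    (4,4)@(9, 9): e=[-18,100,-2] → .
    (2,5)@(5, 11): e=[30,20,30] → X
    (4,5)@(9, 11): e=[-26,100,6] → .
    (2,6)@(5, 13): e=[22,20,38] → X
    (3,6)@(7, 13): e=[-6,60,26] → .
    (2,7)@(5, 15): e=[14,20,46] → X
  covered (10 px):
    . . . . . . . . . . .
    . . . . . . . . . . .
    . . X . . . . . . . .
    . . X X . . . . . . .
    . . X X . . . . . . .
    . . X X . . . . . . .
    . . X . . . . . . . .
    . . X . . . . . . . .
    . . X . . . . . . . .
    . . . . . . . . . . .
    . . . . . . . . . . .
T1:
  2·area = 40
  edge (14, 4)→(16, 10): d=(2,6) right/bottom  bias=-1
  edge (16, 10)→(10, 12): d=(-6,2) right/bottom  bias=-1
  edge (10, 12)→(14, 4): d=(4,-8) top-left  bias=+0
    (6,0)@(13, 1): e=[0,60,-20] → .  [on edge]
    (6,3)@(13, 7): e=[12,24,4] → X
    (7,3)@(15, 7): e=[0,20,20] → .  [on edge]
    (6,4)@(13, 9): e=[16,12,12] → X
    (7,4)@(15, 9): e=[4,8,28] → X
    (8,4)@(17, 9): e=[-8,4,44] → .
    (9,4)@(19, 9): e=[-20,0,60] → .  [on edge]
    (5,5)@(11, 11): e=[32,4,4] → X
    (6,5)@(13, 11): e=[20,0,20] → .  [on edge]
    (7,5)@(15, 11): e=[8,-4,36] → .
    (3,6)@(7, 13): e=[60,0,-20] → .  [on edge]
    (5,6)@(11, 13): e=[36,-8,12] → .
    (8,6)@(17, 13): e=[0,-20,60] → .  [on edge]
    (0,7)@(1, 15): e=[100,0,-60] → .  [on edge]
    (9,9)@(19, 19): e=[0,-60,100] → .  [on edge]
  covered (4 px):
    . . . . . . . . . . .
    . . . . . . . . . . .
    . . . . . . . . . . .
    . . . . . . X . . . .
    . . . . . . X X . . .
    . . . . . X . . . . .
    . . . . . . . . . . .
    . . . . . . . . . . .
    . . . . . . . . . . .
    . . . . . . . . . . .
    . . . . . . . . . . .
T2:
  2·area = 12  (B↔C swapped to make it positive)
  edge (14, 12)→(20, 16): d=(6,4) right/bottom  bias=-1
  edge (20, 16)→(20, 18): d=(0,2) right/bottom  bias=-1
  edge (20, 18)→(14, 12): d=(-6,-6) top-left  bias=+0
    (1,0)@(3, 1): e=[-22,34,0] → .  [on edge]
    (2,1)@(5, 3): e=[-18,30,0] → .  [on edge]
    (3,2)@(7, 5): e=[-14,26,0] → .  [on edge]
    (4,3)@(9, 7): e=[-10,22,0] → .  [on edge]
    (5,4)@(11, 9): e=[-6,18,0] → .  [on edge]
    (6,5)@(13, 11): e=[-2,14,0] → .  [on edge]
    (7,6)@(15, 13): e=[2,10,0] → X  [on edge]
    (8,6)@(17, 13): e=[-6,6,12] → .
    (7,7)@(15, 15): e=[14,10,-12] → .
    (8,7)@(17, 15): e=[6,6,0] → X  [on edge]
    (9,7)@(19, 15): e=[-2,2,12] → .
    (8,8)@(17, 17): e=[18,6,-12] → .
    (9,8)@(19, 17): e=[10,2,0] → X  [on edge]
    (10,9)@(21, 19): e=[14,-2,0] → .  [on edge]
  covered (3 px):
    . . . . . . . . . . .
    . . . . . . . . . . .
    . . . . . . . . . . .
    . . . . . . . . . . .
    . . . . . . . . . . .
    . . . . . . . . . . .
    . . . . . . . X . . .
    . . . . . . . . X . .
    . . . . . . . . . X .
    . . . . . . . . . . .
    . . . . . . . . . . .

Final: [[7,6],[8,7],[9,8]]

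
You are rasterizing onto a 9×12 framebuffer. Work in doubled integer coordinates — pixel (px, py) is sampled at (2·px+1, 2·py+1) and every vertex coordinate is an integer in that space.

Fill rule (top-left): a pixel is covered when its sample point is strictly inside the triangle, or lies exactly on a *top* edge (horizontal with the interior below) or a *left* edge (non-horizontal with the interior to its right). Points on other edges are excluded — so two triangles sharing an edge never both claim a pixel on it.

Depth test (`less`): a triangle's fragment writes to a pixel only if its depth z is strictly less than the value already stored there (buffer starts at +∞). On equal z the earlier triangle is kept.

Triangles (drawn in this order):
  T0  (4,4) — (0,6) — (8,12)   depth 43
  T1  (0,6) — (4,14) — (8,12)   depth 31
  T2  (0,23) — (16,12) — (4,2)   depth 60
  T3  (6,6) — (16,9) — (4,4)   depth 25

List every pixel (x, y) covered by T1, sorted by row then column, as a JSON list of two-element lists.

T0:
  2·area = 40  (B↔C swapped to make it positive)
  edge (4, 4)→(8, 12): d=(4,8) right/bottom  bias=-1
  edge (8, 12)→(0, 6): d=(-8,-6) top-left  bias=+0
  edge (0, 6)→(4, 4): d=(4,-2) top-left  bias=+0
    (1,2)@(3, 5): e=[12,26,2] → #
    (2,2)@(5, 5): e=[-4,38,6] → ·
    (1,3)@(3, 7): e=[20,10,10] → #
    (2,3)@(5, 7): e=[4,22,14] → #
    (3,3)@(7, 7): e=[-12,34,18] → ·
    (1,4)@(3, 9): e=[28,-6,18] → ·
    (2,4)@(5, 9): e=[12,6,22] → #
    (3,4)@(7, 9): e=[-4,18,26] → ·
    (2,5)@(5, 11): e=[20,-10,30] → ·
    (3,5)@(7, 11): e=[4,2,34] → #
    (4,5)@(9, 11): e=[-12,14,38] → ·
    (3,6)@(7, 13): e=[12,-14,42] → ·
  covered (5 px):
    · · · · · · · · ·
    · · · · · · · · ·
    · # · · · · · · ·
    · # # · · · · · ·
    · · # · · · · · ·
    · · · # · · · · ·
    · · · · · · · · ·
    · · · · · · · · ·
    · · · · · · · · ·
    · · · · · · · · ·
    · · · · · · · · ·
    · · · · · · · · ·
T1:
  2·area = 40  (B↔C swapped to make it positive)
  edge (0, 6)→(8, 12): d=(8,6) right/bottom  bias=-1
  edge (8, 12)→(4, 14): d=(-4,2) right/bottom  bias=-1
  edge (4, 14)→(0, 6): d=(-4,-8) top-left  bias=+0
    (0,3)@(1, 7): e=[2,34,4] → #
    (1,3)@(3, 7): e=[-10,30,20] → ·
    (0,4)@(1, 9): e=[18,26,-4] → ·
    (1,4)@(3, 9): e=[6,22,12] → #
    (2,4)@(5, 9): e=[-6,18,28] → ·
    (1,5)@(3, 11): e=[22,14,4] → #
    (2,5)@(5, 11): e=[10,10,20] → #
    (3,5)@(7, 11): e=[-2,6,36] → ·
    (1,6)@(3, 13): e=[38,6,-4] → ·
    (2,6)@(5, 13): e=[26,2,12] → #
    (3,6)@(7, 13): e=[14,-2,28] → ·
    (2,7)@(5, 15): e=[42,-6,4] → ·
  covered (5 px):
    · · · · · · · · ·
    · · · · · · · · ·
    · · · · · · · · ·
    # · · · · · · · ·
    · # · · · · · · ·
    · # # · · · · · ·
    · · # · · · · · ·
    · · · · · · · · ·
    · · · · · · · · ·
    · · · · · · · · ·
    · · · · · · · · ·
    · · · · · · · · ·
T2:
  2·area = 292  (B↔C swapped to make it positive)
  edge (0, 23)→(4, 2): d=(4,-21) top-left  bias=+0
  edge (4, 2)→(16, 12): d=(12,10) right/bottom  bias=-1
  edge (16, 12)→(0, 23): d=(-16,11) right/bottom  bias=-1
    (2,1)@(5, 3): e=[25,2,265] → #
    (3,1)@(7, 3): e=[67,-18,243] → ·
    (2,2)@(5, 5): e=[33,26,233] → #
    (3,2)@(7, 5): e=[75,6,211] → #
    (4,2)@(9, 5): e=[117,-14,189] → ·
    (2,3)@(5, 7): e=[41,50,201] → #
    (4,3)@(9, 7): e=[125,10,157] → #
    (5,3)@(11, 7): e=[167,-10,135] → ·
    (1,4)@(3, 9): e=[7,94,191] → #
    (5,4)@(11, 9): e=[175,14,103] → #
    (6,4)@(13, 9): e=[217,-6,81] → ·
    (1,5)@(3, 11): e=[15,118,159] → #
  covered (35 px):
    · · · · · · · · ·
    · · # · · · · · ·
    · · # # · · · · ·
    · · # # # · · · ·
    · # # # # # · · ·
    · # # # # # # · ·
    · # # # # # # · ·
    · # # # # # · · ·
    · # # # · · · · ·
    # # # · · · · · ·
    # · · · · · · · ·
    · · · · · · · · ·
T3:
  2·area = 14  (B↔C swapped to make it positive)
  edge (6, 6)→(4, 4): d=(-2,-2) top-left  bias=+0
  edge (4, 4)→(16, 9): d=(12,5) right/bottom  bias=-1
  edge (16, 9)→(6, 6): d=(-10,-3) top-left  bias=+0
    (0,0)@(1, 1): e=[0,-21,35] → ·  [on edge]
    (1,1)@(3, 3): e=[0,-7,21] → ·  [on edge]
    (2,2)@(5, 5): e=[0,7,7] → #  [on edge]
    (3,2)@(7, 5): e=[4,-3,13] → ·
    (2,3)@(5, 7): e=[-4,31,-13] → ·
    (3,3)@(7, 7): e=[0,21,-7] → ·  [on edge]
    (5,3)@(11, 7): e=[8,1,5] → #
    (6,3)@(13, 7): e=[12,-9,11] → ·
    (4,4)@(9, 9): e=[0,35,-21] → ·  [on edge]
    (5,4)@(11, 9): e=[4,25,-15] → ·
    (5,5)@(11, 11): e=[0,49,-35] → ·  [on edge]
    (6,6)@(13, 13): e=[0,63,-49] → ·  [on edge]
    (7,7)@(15, 15): e=[0,77,-63] → ·  [on edge]
    (8,8)@(17, 17): e=[0,91,-77] → ·  [on edge]
  covered (2 px):
    · · · · · · · · ·
    · · · · · · · · ·
    · · # · · · · · ·
    · · · · · # · · ·
    · · · · · · · · ·
    · · · · · · · · ·
    · · · · · · · · ·
    · · · · · · · · ·
    · · · · · · · · ·
    · · · · · · · · ·
    · · · · · · · · ·
    · · · · · · · · ·

Result: [[0,3],[1,4],[1,5],[2,5],[2,6]]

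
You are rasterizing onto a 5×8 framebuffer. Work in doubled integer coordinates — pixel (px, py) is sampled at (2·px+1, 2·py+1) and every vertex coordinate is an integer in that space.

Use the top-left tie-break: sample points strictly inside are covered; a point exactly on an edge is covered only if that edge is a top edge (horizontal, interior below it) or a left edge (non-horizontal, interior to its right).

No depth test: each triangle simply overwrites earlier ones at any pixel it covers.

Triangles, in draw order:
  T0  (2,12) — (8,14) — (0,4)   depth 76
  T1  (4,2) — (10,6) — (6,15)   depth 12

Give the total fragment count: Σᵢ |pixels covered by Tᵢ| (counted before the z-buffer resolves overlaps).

T0:
  2·area = 44  (B↔C swapped to make it positive)
  edge (2, 12)→(0, 4): d=(-2,-8) top-left  bias=+0
  edge (0, 4)→(8, 14): d=(8,10) right/bottom  bias=-1
  edge (8, 14)→(2, 12): d=(-6,-2) top-left  bias=+0
    (0,3)@(1, 7): e=[2,14,28] → X
    (1,3)@(3, 7): e=[18,-6,32] → .
    (0,4)@(1, 9): e=[-2,30,16] → .
    (1,4)@(3, 9): e=[14,10,20] → X
    (2,4)@(5, 9): e=[30,-10,24] → .
    (1,5)@(3, 11): e=[10,26,8] → X
    (2,5)@(5, 11): e=[26,6,12] → X
    (3,5)@(7, 11): e=[42,-14,16] → .
    (1,6)@(3, 13): e=[6,42,-4] → .
    (2,6)@(5, 13): e=[22,22,0] → X  [on edge]
    (3,6)@(7, 13): e=[38,2,4] → X
    (4,6)@(9, 13): e=[54,-18,8] → .
  covered (6 px):
    . . . . .
    . . . . .
    . . . . .
    X . . . .
    . X . . .
    . X X . .
    . . X X .
    . . . . .
T1:
  2·area = 70
  edge (4, 2)→(10, 6): d=(6,4) right/bottom  bias=-1
  edge (10, 6)→(6, 15): d=(-4,9) right/bottom  bias=-1
  edge (6, 15)→(4, 2): d=(-2,-13) top-left  bias=+0
    (2,1)@(5, 3): e=[2,57,11] → X
    (3,1)@(7, 3): e=[-6,39,37] → .
    (2,2)@(5, 5): e=[14,49,7] → X
    (3,2)@(7, 5): e=[6,31,33] → X
    (4,2)@(9, 5): e=[-2,13,59] → .
    (2,3)@(5, 7): e=[26,41,3] → X
    (4,3)@(9, 7): e=[10,5,55] → X
    (2,4)@(5, 9): e=[38,33,-1] → .
    (3,4)@(7, 9): e=[30,15,25] → X
    (4,4)@(9, 9): e=[22,-3,51] → .
    (3,5)@(7, 11): e=[42,7,21] → X
    (4,5)@(9, 11): e=[34,-11,47] → .
  covered (8 px):
    . . . . .
    . . X . .
    . . X X .
    . . X X X
    . . . X .
    . . . X .
    . . . . .
    . . . . .

Result: 14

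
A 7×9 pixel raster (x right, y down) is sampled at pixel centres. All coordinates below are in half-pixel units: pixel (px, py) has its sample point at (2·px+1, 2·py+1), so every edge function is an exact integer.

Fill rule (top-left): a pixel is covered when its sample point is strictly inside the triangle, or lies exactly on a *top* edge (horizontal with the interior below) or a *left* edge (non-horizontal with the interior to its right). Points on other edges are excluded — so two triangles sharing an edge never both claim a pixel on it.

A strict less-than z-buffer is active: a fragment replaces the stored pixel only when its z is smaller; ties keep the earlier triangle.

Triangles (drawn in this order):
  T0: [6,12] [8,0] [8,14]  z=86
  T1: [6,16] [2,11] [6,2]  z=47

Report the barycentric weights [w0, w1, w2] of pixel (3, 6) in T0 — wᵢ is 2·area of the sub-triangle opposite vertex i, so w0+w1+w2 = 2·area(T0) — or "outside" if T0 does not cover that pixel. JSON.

T0:
  2·area = 28
  edge (6, 12)→(8, 0): d=(2,-12) top-left  bias=+0
  edge (8, 0)→(8, 14): d=(0,14) right/bottom  bias=-1
  edge (8, 14)→(6, 12): d=(-2,-2) top-left  bias=+0
    (0,3)@(1, 7): e=[-70,98,0] → .  [on edge]
    (3,3)@(7, 7): e=[2,14,12] → X
    (4,3)@(9, 7): e=[26,-14,16] → .
    (1,4)@(3, 9): e=[-42,70,0] → .  [on edge]
    (3,4)@(7, 9): e=[6,14,8] → X
    (4,4)@(9, 9): e=[30,-14,12] → .
    (2,5)@(5, 11): e=[-14,42,0] → .  [on edge]
    (3,5)@(7, 11): e=[10,14,4] → X
    (4,5)@(9, 11): e=[34,-14,8] → .
    (3,6)@(7, 13): e=[14,14,0] → X  [on edge]
    (4,6)@(9, 13): e=[38,-14,4] → .
    (3,7)@(7, 15): e=[18,14,-4] → .
    (4,7)@(9, 15): e=[42,-14,0] → .  [on edge]
    (5,8)@(11, 17): e=[70,-42,0] → .  [on edge]
  covered (4 px):
    . . . . . . .
    . . . . . . .
    . . . . . . .
    . . . X . . .
    . . . X . . .
    . . . X . . .
    . . . X . . .
    . . . . . . .
    . . . . . . .
T1:
  2·area = 56
  edge (6, 16)→(2, 11): d=(-4,-5) top-left  bias=+0
  edge (2, 11)→(6, 2): d=(4,-9) top-left  bias=+0
  edge (6, 2)→(6, 16): d=(0,14) right/bottom  bias=-1
    (2,2)@(5, 5): e=[39,3,14] → X
    (3,2)@(7, 5): e=[49,21,-14] → .
    (2,3)@(5, 7): e=[31,11,14] → X
    (3,3)@(7, 7): e=[41,29,-14] → .
    (1,4)@(3, 9): e=[13,1,42] → X
    (3,4)@(7, 9): e=[33,37,-14] → .
    (1,5)@(3, 11): e=[5,9,42] → X
    (3,5)@(7, 11): e=[25,45,-14] → .
    (1,6)@(3, 13): e=[-3,17,42] → .
    (2,6)@(5, 13): e=[7,35,14] → X
    (3,6)@(7, 13): e=[17,53,-14] → .
    (2,7)@(5, 15): e=[-1,43,14] → .
  covered (7 px):
    . . . . . . .
    . . . . . . .
    . . X . . . .
    . . X . . . .
    . X X . . . .
    . X X . . . .
    . . X . . . .
    . . . . . . .
    . . . . . . .

Result: [14,0,14]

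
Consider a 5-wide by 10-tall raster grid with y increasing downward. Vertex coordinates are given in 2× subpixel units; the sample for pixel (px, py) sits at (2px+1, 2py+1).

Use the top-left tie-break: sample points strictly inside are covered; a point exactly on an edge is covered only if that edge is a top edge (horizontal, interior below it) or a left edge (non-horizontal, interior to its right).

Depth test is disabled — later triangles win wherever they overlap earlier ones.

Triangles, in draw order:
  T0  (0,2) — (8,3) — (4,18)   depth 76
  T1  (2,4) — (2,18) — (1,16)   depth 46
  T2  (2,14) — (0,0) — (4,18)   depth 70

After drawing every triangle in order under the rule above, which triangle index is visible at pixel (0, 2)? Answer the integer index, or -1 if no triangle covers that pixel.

T0:
  2·area = 124
  edge (0, 2)→(8, 3): d=(8,1) right/bottom  bias=-1
  edge (8, 3)→(4, 18): d=(-4,15) right/bottom  bias=-1
  edge (4, 18)→(0, 2): d=(-4,-16) top-left  bias=+0
    (0,1)@(1, 3): e=[7,105,12] → #
    (1,1)@(3, 3): e=[5,75,44] → #
    (2,1)@(5, 3): e=[3,45,76] → #
    (3,1)@(7, 3): e=[1,15,108] → #
    (4,1)@(9, 3): e=[-1,-15,140] → ·
    (0,2)@(1, 5): e=[23,97,4] → #
    (4,2)@(9, 5): e=[15,-23,132] → ·
    (0,3)@(1, 7): e=[39,89,-4] → ·
    (1,3)@(3, 7): e=[37,59,28] → #
    (3,3)@(7, 7): e=[33,-1,92] → ·
    (1,4)@(3, 9): e=[53,51,20] → #
    (3,4)@(7, 9): e=[49,-9,84] → ·
  covered (16 px):
    · · · · ·
    # # # # ·
    # # # # ·
    · # # · ·
    · # # · ·
    · # # · ·
    · # # · ·
    · · · · ·
    · · · · ·
    · · · · ·
T1:
  2·area = 14
  edge (2, 4)→(2, 18): d=(0,14) right/bottom  bias=-1
  edge (2, 18)→(1, 16): d=(-1,-2) top-left  bias=+0
  edge (1, 16)→(2, 4): d=(1,-12) top-left  bias=+0
  covered (0 px):
    · · · · ·
    · · · · ·
    · · · · ·
    · · · · ·
    · · · · ·
    · · · · ·
    · · · · ·
    · · · · ·
    · · · · ·
    · · · · ·
T2:
  2·area = 20
  edge (2, 14)→(0, 0): d=(-2,-14) top-left  bias=+0
  edge (0, 0)→(4, 18): d=(4,18) right/bottom  bias=-1
  edge (4, 18)→(2, 14): d=(-2,-4) top-left  bias=+0
    (0,2)@(1, 5): e=[4,2,14] → #
    (1,2)@(3, 5): e=[32,-34,22] → ·
    (0,3)@(1, 7): e=[0,10,10] → #  [on edge]
    (1,3)@(3, 7): e=[28,-26,18] → ·
    (0,4)@(1, 9): e=[-4,18,6] → ·
    (1,7)@(3, 15): e=[12,6,2] → #
    (2,7)@(5, 15): e=[40,-30,10] → ·
    (1,8)@(3, 17): e=[8,14,-2] → ·
  covered (3 px):
    · · · · ·
    · · · · ·
    # · · · ·
    # · · · ·
    · · · · ·
    · · · · ·
    · · · · ·
    · # · · ·
    · · · · ·
    · · · · ·

Z-buffer (winner per pixel, '.' = empty):
  . . . . .
  0 0 0 0 .
  2 0 0 0 .
  2 0 0 . .
  . 0 0 . .
  . 0 0 . .
  . 0 0 . .
  . 2 . . .
  . . . . .
  . . . . .

Answer: 2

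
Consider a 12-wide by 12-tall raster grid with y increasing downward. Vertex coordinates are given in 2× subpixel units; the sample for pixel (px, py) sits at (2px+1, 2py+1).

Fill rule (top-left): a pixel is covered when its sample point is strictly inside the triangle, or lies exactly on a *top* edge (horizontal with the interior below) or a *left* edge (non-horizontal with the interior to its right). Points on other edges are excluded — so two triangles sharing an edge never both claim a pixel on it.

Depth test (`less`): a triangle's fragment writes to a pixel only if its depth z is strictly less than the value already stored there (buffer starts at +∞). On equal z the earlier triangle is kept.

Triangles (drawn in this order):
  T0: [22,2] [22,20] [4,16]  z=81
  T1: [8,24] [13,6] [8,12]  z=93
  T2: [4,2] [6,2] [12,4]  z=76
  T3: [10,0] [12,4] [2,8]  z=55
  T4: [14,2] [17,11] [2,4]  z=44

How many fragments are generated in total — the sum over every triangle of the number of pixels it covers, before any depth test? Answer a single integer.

T0:
  2·area = 324
  edge (22, 2)→(22, 20): d=(0,18) right/bottom  bias=-1
  edge (22, 20)→(4, 16): d=(-18,-4) top-left  bias=+0
  edge (4, 16)→(22, 2): d=(18,-14) top-left  bias=+0
    (10,1)@(21, 3): e=[18,302,4] → X
    (11,1)@(23, 3): e=[-18,310,32] → .
    (9,2)@(19, 5): e=[54,258,12] → X
    (11,2)@(23, 5): e=[-18,274,68] → .
    (8,3)@(17, 7): e=[90,214,20] → X
    (11,3)@(23, 7): e=[-18,238,104] → .
    (6,4)@(13, 9): e=[162,162,0] → X  [on edge]
    (7,4)@(15, 9): e=[126,170,28] → X
    (11,4)@(23, 9): e=[-18,202,140] → .
    (5,5)@(11, 11): e=[198,118,8] → X
    (11,5)@(23, 11): e=[-18,166,176] → .
    (4,6)@(9, 13): e=[234,74,16] → X
  covered (41 px):
    . . . . . . . . . . . .
    . . . . . . . . . . X .
    . . . . . . . . . X X .
    . . . . . . . . X X X .
    . . . . . . X X X X X .
    . . . . . X X X X X X .
    . . . . X X X X X X X .
    . . . X X X X X X X X .
    . . . . X X X X X X X .
    . . . . . . . . . X X .
    . . . . . . . . . . . .
    . . . . . . . . . . . .
T1:
  2·area = 60  (B↔C swapped to make it positive)
  edge (8, 24)→(8, 12): d=(0,-12) top-left  bias=+0
  edge (8, 12)→(13, 6): d=(5,-6) top-left  bias=+0
  edge (13, 6)→(8, 24): d=(-5,18) right/bottom  bias=-1
    (5,4)@(11, 9): e=[36,3,21] → X
    (6,4)@(13, 9): e=[60,15,-15] → .
    (4,5)@(9, 11): e=[12,1,47] → X
    (6,5)@(13, 11): e=[60,25,-25] → .
    (4,6)@(9, 13): e=[12,11,37] → X
    (6,6)@(13, 13): e=[60,35,-35] → .
    (4,7)@(9, 15): e=[12,21,27] → X
    (5,7)@(11, 15): e=[36,33,-9] → .
    (4,8)@(9, 17): e=[12,31,17] → X
    (5,8)@(11, 17): e=[36,43,-19] → .
    (4,9)@(9, 19): e=[12,41,7] → X
    (5,9)@(11, 19): e=[36,53,-29] → .
  covered (8 px):
    . . . . . . . . . . . .
    . . . . . . . . . . . .
    . . . . . . . . . . . .
    . . . . . . . . . . . .
    . . . . . X . . . . . .
    . . . . X X . . . . . .
    . . . . X X . . . . . .
    . . . . X . . . . . . .
    . . . . X . . . . . . .
    . . . . X . . . . . . .
    . . . . . . . . . . . .
    . . . . . . . . . . . .
T2:
  2·area = 4
  edge (4, 2)→(6, 2): d=(2,0) top-left  bias=+0
  edge (6, 2)→(12, 4): d=(6,2) right/bottom  bias=-1
  edge (12, 4)→(4, 2): d=(-8,-2) top-left  bias=+0
    (1,0)@(3, 1): e=[-2,0,6] → .  [on edge]
    (4,1)@(9, 3): e=[2,0,2] → .  [on edge]
    (7,2)@(15, 5): e=[6,0,-2] → .  [on edge]
    (10,3)@(21, 7): e=[10,0,-6] → .  [on edge]
  covered (0 px):
    . . . . . . . . . . . .
    . . . . . . . . . . . .
    . . . . . . . . . . . .
    . . . . . . . . . . . .
    . . . . . . . . . . . .
    . . . . . . . . . . . .
    . . . . . . . . . . . .
    . . . . . . . . . . . .
    . . . . . . . . . . . .
    . . . . . . . . . . . .
    . . . . . . . . . . . .
    . . . . . . . . . . . .
T3:
  2·area = 48
  edge (10, 0)→(12, 4): d=(2,4) right/bottom  bias=-1
  edge (12, 4)→(2, 8): d=(-10,4) right/bottom  bias=-1
  edge (2, 8)→(10, 0): d=(8,-8) top-left  bias=+0
    (4,0)@(9, 1): e=[6,42,0] → X  [on edge]
    (5,0)@(11, 1): e=[-2,34,16] → .
    (3,1)@(7, 3): e=[18,30,0] → X  [on edge]
    (5,1)@(11, 3): e=[2,14,32] → X
    (6,1)@(13, 3): e=[-6,6,48] → .
    (2,2)@(5, 5): e=[30,18,0] → X  [on edge]
    (5,2)@(11, 5): e=[6,-6,48] → .
    (1,3)@(3, 7): e=[42,6,0] → X  [on edge]
    (2,3)@(5, 7): e=[34,-2,16] → .
    (3,3)@(7, 7): e=[26,-10,32] → .
    (4,3)@(9, 7): e=[18,-18,48] → .
    (0,4)@(1, 9): e=[54,-6,0] → .  [on edge]
  covered (8 px):
    . . . . X . . . . . . .
    . . . X X X . . . . . .
    . . X X X . . . . . . .
    . X . . . . . . . . . .
    . . . . . . . . . . . .
    . . . . . . . . . . . .
    . . . . . . . . . . . .
    . . . . . . . . . . . .
    . . . . . . . . . . . .
    . . . . . . . . . . . .
    . . . . . . . . . . . .
    . . . . . . . . . . . .
T4:
  2·area = 114
  edge (14, 2)→(17, 11): d=(3,9) right/bottom  bias=-1
  edge (17, 11)→(2, 4): d=(-15,-7) top-left  bias=+0
  edge (2, 4)→(14, 2): d=(12,-2) top-left  bias=+0
    (4,1)@(9, 3): e=[48,64,2] → X
    (5,1)@(11, 3): e=[30,78,6] → X
    (6,1)@(13, 3): e=[12,92,10] → X
    (7,1)@(15, 3): e=[-6,106,14] → .
    (2,2)@(5, 5): e=[90,6,18] → X
    (3,2)@(7, 5): e=[72,20,22] → X
    (7,2)@(15, 5): e=[0,76,38] → .  [on edge]
    (2,3)@(5, 7): e=[96,-24,42] → .
    (3,3)@(7, 7): e=[78,-10,46] → .
    (4,3)@(9, 7): e=[60,4,50] → X
    (7,3)@(15, 7): e=[6,46,62] → X
    (8,3)@(17, 7): e=[-12,60,66] → .
    (8,5)@(17, 11): e=[0,0,114] → .  [on edge]
    (9,8)@(19, 17): e=[0,-76,190] → .  [on edge]
    (10,11)@(21, 23): e=[0,-152,266] → .  [on edge]
  covered (14 px):
    . . . . . . . . . . . .
    . . . . X X X . . . . .
    . . X X X X X . . . . .
    . . . . X X X X . . . .
    . . . . . . X X . . . .
    . . . . . . . . . . . .
    . . . . . . . . . . . .
    . . . . . . . . . . . .
    . . . . . . . . . . . .
    . . . . . . . . . . . .
    . . . . . . . . . . . .
    . . . . . . . . . . . .

Result: 71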